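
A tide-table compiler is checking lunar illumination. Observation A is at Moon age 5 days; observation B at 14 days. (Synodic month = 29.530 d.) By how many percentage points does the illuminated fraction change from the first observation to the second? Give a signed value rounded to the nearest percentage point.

First observation: θ = 360°·5/29.530 = 61.0°, so f = 0.257.
Second observation: θ = 170.7°, f = 0.993.
Δf = 0.993 − 0.257 = +0.736, i.e. +74 pp.

+74 percentage points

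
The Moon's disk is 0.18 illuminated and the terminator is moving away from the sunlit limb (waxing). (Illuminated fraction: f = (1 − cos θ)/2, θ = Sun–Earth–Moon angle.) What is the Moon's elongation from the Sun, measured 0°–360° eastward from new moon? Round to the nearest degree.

Invert f = (1 − cos θ)/2 to get cos θ = 1 − 2(0.18) = 0.640, hence θ₀ = arccos 0.640 = 50.2°.
The Moon is waxing (0°–180°), so θ = 50.2° directly.

50°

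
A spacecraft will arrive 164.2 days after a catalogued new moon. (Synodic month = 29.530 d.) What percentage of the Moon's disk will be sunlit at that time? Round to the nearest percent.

96%

164.2 d spans 5 complete synodic months (5 × 29.530 = 147.65 d) plus 16.55 d.
Elongation θ = 360° × 16.55/29.530 ≈ 201.8°.
cos 201.8° = (-0.929), so f = (1 − (-0.929))/2 = 0.964, so 96%.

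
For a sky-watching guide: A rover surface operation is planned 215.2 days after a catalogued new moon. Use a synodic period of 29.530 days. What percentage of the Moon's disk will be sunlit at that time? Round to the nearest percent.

62%

215.2/29.530 = 7.288 lunations, so 7 complete cycles and 8.49 d into the next.
Elongation θ = 360° × 8.49/29.530 ≈ 103.5°.
cos 103.5° = (-0.233), so f = (1 − (-0.233))/2 = 0.617, so 62%.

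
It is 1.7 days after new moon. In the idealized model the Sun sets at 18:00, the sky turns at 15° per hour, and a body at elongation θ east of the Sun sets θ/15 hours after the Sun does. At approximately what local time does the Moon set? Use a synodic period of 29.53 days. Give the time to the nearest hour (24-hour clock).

19:00

The Moon has covered 1.7/29.53 of its cycle, so θ ≈ 360° × 1.7/29.53 = 20.7°.
Delay after the Sun = 20.7° / (15°/h) ≈ 1.38 h.
18:00 + 1.38 h ≈ 19:23 → 19:00 to the nearest hour.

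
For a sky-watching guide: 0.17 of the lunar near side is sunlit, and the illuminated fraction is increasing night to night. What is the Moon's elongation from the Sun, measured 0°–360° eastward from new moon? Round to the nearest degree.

From f = (1 − cos θ)/2: cos θ = 1 − 2×0.17 = 0.660; arccos → 48.7°.
The Moon is waxing (0°–180°), so θ = 48.7° directly.

49°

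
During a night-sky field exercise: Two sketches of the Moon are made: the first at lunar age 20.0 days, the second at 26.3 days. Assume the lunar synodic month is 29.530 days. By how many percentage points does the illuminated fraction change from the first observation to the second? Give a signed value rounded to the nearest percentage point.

θ₁ = 360° × 20.0/29.530 = 243.8°, f₁ = (1 − cos θ₁)/2 = 0.721.
θ₂ = 360° × 26.3/29.530 = 320.6°, f₂ = (1 − cos θ₂)/2 = 0.114.
Change = f₂ − f₁ = -0.607 → -61 percentage points.

-61 pp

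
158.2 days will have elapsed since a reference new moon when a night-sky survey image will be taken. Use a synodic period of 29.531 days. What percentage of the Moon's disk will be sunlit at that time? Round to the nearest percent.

81%

Reduce mod P: 158.2 − 5×29.531 = 10.54 d into the current lunation.
The Moon has covered 10.54/29.531 of its cycle, so θ ≈ 360° × 10.54/29.531 = 128.5°.
With cos θ = (-0.623), the lit fraction is (1 − (-0.623))/2 ≈ 0.812, so 81%.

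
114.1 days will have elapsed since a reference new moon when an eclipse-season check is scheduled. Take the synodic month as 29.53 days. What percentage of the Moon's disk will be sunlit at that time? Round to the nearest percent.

17%

114.1 d spans 3 complete synodic months (3 × 29.53 = 88.59 d) plus 25.51 d.
The Moon has covered 25.51/29.53 of its cycle, so θ ≈ 360° × 25.51/29.53 = 311.0°.
Illuminated fraction = (1 − cos 311.0°)/2 = (1 − 0.656)/2 ≈ 0.172, so 17%.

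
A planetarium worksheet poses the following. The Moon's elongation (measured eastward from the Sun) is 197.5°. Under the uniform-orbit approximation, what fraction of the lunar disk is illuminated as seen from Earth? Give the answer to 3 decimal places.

cos 197.5° = (-0.954), so f = (1 − (-0.954))/2 = 0.977.

0.977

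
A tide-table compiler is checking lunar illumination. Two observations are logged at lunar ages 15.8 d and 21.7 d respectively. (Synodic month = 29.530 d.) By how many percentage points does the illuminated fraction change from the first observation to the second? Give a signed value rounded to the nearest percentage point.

-44 percentage points

First observation: θ = 360°·15.8/29.530 = 192.6°, so f = 0.988.
Second observation: θ = 264.5°, f = 0.548.
Δf = 0.548 − 0.988 = -0.440, i.e. -44 pp.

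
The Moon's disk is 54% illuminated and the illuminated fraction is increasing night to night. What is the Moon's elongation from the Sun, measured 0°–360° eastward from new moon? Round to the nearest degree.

95°

cos θ = 1 − 2f = -0.080, giving a principal value of 94.6°.
The Moon is waxing (0°–180°), so θ = 94.6° directly.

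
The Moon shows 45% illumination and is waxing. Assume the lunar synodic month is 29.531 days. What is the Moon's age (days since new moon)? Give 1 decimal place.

Invert f = (1 − cos θ)/2 to get cos θ = 1 − 2(0.45) = 0.100, hence θ₀ = arccos 0.100 = 84.3°.
Before full moon the principal value applies: θ = 84.3°.
Age = 29.531 × 84.3°/360° ≈ 6.91 days.

6.9 days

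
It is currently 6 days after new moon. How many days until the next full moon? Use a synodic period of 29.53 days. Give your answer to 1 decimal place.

8.8 days

Full moon is 0.5 of the way through the cycle: age 0.5 × 29.53 = 14.765 d.
That is 14.765 − 6 = 8.765 days ahead.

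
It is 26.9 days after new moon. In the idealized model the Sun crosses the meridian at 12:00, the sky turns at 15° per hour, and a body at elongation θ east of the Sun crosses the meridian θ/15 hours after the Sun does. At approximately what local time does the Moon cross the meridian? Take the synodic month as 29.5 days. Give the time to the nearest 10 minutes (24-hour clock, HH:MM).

09:50

The Moon has covered 26.9/29.5 of its cycle, so θ ≈ 360° × 26.9/29.5 = 328.3°.
The Moon trails the Sun by θ/15 = 328.3/15 ≈ 21.88 hours.
12:00 + 21.885 h ≈ 09:53 → 09:50 to the nearest ten minutes.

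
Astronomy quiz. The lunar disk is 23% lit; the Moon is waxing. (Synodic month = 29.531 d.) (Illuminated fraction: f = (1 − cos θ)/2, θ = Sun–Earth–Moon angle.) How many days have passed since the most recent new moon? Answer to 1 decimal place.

4.7 days

cos θ = 1 − 2f = 0.540, giving a principal value of 57.3°.
The Moon is waxing (0°–180°), so θ = 57.3° directly.
At 360°/29.531 d per day, 57.3° corresponds to 4.70 days.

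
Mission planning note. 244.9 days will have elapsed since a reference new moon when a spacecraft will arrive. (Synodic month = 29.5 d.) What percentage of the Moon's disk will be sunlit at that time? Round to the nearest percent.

66%

244.9/29.5 = 8.302 lunations, so 8 complete cycles and 8.90 d into the next.
Elongation θ = 360° × 8.90/29.5 ≈ 108.6°.
With cos θ = (-0.319), the lit fraction is (1 − (-0.319))/2 ≈ 0.660, so 66%.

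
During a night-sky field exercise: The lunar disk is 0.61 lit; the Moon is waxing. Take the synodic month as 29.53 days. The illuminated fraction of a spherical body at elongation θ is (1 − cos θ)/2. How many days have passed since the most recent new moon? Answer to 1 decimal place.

8.4 days

From f = (1 − cos θ)/2: cos θ = 1 − 2×0.61 = -0.220; arccos → 102.7°.
Before full moon the principal value applies: θ = 102.7°.
Age = 29.53 × 102.7°/360° ≈ 8.42 days.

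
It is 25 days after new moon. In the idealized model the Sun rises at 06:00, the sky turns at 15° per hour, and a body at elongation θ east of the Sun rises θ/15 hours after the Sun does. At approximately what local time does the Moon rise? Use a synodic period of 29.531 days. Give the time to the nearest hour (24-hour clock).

02:00

Phase angle: θ = 360°·(25 d)/(29.531 d) = 304.8°.
At 15° of sky rotation per hour, 304.8° corresponds to a 20.32 h lag.
06:00 + 20.32 h ≈ 02:19 → 02:00 to the nearest hour.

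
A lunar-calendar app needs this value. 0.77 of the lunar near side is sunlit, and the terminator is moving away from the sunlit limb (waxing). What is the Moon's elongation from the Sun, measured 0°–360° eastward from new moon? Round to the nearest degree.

cos θ = 1 − 2f = -0.540, giving a principal value of 122.7°.
The Moon is waxing (0°–180°), so θ = 122.7° directly.

123°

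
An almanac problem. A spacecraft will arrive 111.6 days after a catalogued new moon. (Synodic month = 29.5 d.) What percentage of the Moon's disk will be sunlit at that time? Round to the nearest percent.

Reduce mod P: 111.6 − 3×29.5 = 23.10 d into the current lunation.
Phase angle: θ = 360°·(23.10 d)/(29.5 d) = 281.9°.
With cos θ = 0.206, the lit fraction is (1 − 0.206)/2 ≈ 0.397, so 40%.

40%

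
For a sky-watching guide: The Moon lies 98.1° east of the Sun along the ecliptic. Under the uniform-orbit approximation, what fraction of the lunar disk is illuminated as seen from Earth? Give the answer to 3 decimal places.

0.570

Half-versine of 98.1°: (1 − (-0.141))/2 = 0.570.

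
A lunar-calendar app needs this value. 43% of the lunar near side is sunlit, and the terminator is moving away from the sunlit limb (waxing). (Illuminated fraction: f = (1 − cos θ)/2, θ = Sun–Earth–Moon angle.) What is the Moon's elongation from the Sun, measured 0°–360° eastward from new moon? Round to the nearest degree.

Invert f = (1 − cos θ)/2 to get cos θ = 1 − 2(0.43) = 0.140, hence θ₀ = arccos 0.140 = 82.0°.
Waxing ⇒ before full, so θ = 82.0°.

82°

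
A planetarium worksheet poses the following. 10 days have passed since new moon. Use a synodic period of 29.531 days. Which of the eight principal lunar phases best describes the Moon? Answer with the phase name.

waxing gibbous

At 10/29.531 of the cycle, θ ≈ 122° — the waxing gibbous range.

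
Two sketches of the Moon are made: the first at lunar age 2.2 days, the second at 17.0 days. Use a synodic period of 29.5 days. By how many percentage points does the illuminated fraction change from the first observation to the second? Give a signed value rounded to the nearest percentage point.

+89 percentage points

θ₁ = 360° × 2.2/29.5 = 26.8°, f₁ = (1 − cos θ₁)/2 = 0.054.
θ₂ = 360° × 17.0/29.5 = 207.5°, f₂ = (1 − cos θ₂)/2 = 0.944.
Change = f₂ − f₁ = +0.890 → +89 percentage points.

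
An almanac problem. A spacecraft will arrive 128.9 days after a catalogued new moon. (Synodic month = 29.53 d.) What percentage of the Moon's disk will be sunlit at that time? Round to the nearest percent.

Reduce mod P: 128.9 − 4×29.53 = 10.78 d into the current lunation.
Elongation θ = 360° × 10.78/29.53 ≈ 131.4°.
With cos θ = (-0.662), the lit fraction is (1 − (-0.662))/2 ≈ 0.831, so 83%.

83%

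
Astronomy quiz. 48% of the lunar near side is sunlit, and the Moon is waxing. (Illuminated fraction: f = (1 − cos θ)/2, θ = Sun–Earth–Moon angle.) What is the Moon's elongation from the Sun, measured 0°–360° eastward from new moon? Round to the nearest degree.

cos θ = 1 − 2f = 0.040, giving a principal value of 87.7°.
The Moon is waxing (0°–180°), so θ = 87.7° directly.

88°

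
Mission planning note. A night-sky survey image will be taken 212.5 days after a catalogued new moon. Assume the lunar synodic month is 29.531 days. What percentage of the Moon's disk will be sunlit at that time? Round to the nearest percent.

Reduce mod P: 212.5 − 7×29.531 = 5.78 d into the current lunation.
Phase angle: θ = 360°·(5.78 d)/(29.531 d) = 70.5°.
cos 70.5° = 0.334, so f = (1 − 0.334)/2 = 0.333, so 33%.

33%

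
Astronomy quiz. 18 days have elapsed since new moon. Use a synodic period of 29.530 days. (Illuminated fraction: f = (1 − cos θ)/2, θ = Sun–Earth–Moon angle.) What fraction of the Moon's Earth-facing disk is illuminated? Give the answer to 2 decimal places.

0.89

Phase angle: θ = 360°·(18 d)/(29.530 d) = 219.4°.
With cos θ = (-0.772), the lit fraction is (1 − (-0.772))/2 ≈ 0.886.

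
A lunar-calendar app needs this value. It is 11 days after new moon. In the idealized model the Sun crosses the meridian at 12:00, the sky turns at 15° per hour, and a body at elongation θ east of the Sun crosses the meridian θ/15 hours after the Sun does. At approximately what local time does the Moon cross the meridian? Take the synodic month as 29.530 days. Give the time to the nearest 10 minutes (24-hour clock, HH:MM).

21:00

The Moon has covered 11/29.530 of its cycle, so θ ≈ 360° × 11/29.530 = 134.1°.
The Moon trails the Sun by θ/15 = 134.1/15 ≈ 8.94 hours.
12:00 + 8.940 h ≈ 20:56 → 21:00 to the nearest ten minutes.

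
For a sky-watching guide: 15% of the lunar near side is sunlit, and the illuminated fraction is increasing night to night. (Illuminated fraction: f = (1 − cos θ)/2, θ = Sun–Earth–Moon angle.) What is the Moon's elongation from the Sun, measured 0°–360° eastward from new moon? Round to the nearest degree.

46°

From f = (1 − cos θ)/2: cos θ = 1 − 2×0.15 = 0.700; arccos → 45.6°.
Before full moon the principal value applies: θ = 45.6°.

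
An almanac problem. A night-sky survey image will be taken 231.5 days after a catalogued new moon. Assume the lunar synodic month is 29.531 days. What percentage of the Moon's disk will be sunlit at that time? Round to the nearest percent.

Reduce mod P: 231.5 − 7×29.531 = 24.78 d into the current lunation.
Elongation θ = 360° × 24.78/29.531 ≈ 302.1°.
Illuminated fraction = (1 − cos 302.1°)/2 = (1 − 0.532)/2 ≈ 0.234, so 23%.

23%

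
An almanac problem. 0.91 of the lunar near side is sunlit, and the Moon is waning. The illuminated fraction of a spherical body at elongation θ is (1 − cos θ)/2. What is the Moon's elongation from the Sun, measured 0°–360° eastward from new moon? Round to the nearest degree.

215°

cos θ = 1 − 2f = -0.820, giving a principal value of 145.1°.
Since the Moon is past full (waning), take the reflex angle: θ = 360° − 145.1° = 214.9°.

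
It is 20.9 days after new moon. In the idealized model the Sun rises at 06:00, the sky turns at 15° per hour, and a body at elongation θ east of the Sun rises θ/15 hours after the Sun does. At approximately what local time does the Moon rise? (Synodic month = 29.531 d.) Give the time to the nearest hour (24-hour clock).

The Moon has covered 20.9/29.531 of its cycle, so θ ≈ 360° × 20.9/29.531 = 254.8°.
Delay after the Sun = 254.8° / (15°/h) ≈ 16.99 h.
06:00 + 16.99 h ≈ 22:59 → 23:00 to the nearest hour.

23:00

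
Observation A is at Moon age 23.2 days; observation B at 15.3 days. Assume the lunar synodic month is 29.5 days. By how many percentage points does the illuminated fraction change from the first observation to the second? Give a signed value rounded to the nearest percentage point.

θ₁ = 360° × 23.2/29.5 = 283.1°, f₁ = (1 − cos θ₁)/2 = 0.387.
θ₂ = 360° × 15.3/29.5 = 186.7°, f₂ = (1 − cos θ₂)/2 = 0.997.
Change = f₂ − f₁ = +0.610 → +61 percentage points.

+61 pp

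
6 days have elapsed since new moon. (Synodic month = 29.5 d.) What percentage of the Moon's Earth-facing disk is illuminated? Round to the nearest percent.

Phase angle: θ = 360°·(6 d)/(29.5 d) = 73.2°.
With cos θ = 0.289, the lit fraction is (1 − 0.289)/2 ≈ 0.356, so 36%.

36%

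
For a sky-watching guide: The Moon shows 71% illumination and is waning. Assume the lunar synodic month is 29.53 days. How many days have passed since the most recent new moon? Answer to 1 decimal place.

Invert f = (1 − cos θ)/2 to get cos θ = 1 − 2(0.71) = -0.420, hence θ₀ = arccos -0.420 = 114.8°.
A waning Moon lies in 180°–360°, so θ = 360° − 114.8° = 245.2°.
At 360°/29.53 d per day, 245.2° corresponds to 20.11 days.

20.1 days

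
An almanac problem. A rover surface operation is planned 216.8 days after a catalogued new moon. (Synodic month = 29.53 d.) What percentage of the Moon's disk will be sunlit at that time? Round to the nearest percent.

77%

Reduce mod P: 216.8 − 7×29.53 = 10.09 d into the current lunation.
Elongation θ = 360° × 10.09/29.53 ≈ 123.0°.
cos 123.0° = (-0.545), so f = (1 − (-0.545))/2 = 0.772, so 77%.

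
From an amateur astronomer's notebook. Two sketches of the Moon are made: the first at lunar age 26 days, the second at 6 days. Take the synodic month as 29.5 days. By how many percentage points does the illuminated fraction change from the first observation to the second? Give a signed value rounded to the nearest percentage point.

First observation: θ = 360°·26/29.5 = 317.3°, so f = 0.133.
Second observation: θ = 73.2°, f = 0.356.
Δf = 0.356 − 0.133 = +0.223, i.e. +22 pp.

+22 percentage points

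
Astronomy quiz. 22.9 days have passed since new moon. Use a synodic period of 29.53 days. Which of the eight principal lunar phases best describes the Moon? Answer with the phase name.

last quarter

At 22.9/29.53 of the cycle, θ ≈ 279° — the last quarter range.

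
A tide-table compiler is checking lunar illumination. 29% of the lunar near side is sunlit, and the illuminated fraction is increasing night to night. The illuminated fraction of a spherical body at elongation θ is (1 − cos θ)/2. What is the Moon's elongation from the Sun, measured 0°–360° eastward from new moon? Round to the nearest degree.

65°

cos θ = 1 − 2f = 0.420, giving a principal value of 65.2°.
Before full moon the principal value applies: θ = 65.2°.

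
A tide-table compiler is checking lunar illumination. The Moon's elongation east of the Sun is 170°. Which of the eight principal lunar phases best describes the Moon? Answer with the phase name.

full moon

The full moon sector spans roughly 158°–202°; 170° falls inside it.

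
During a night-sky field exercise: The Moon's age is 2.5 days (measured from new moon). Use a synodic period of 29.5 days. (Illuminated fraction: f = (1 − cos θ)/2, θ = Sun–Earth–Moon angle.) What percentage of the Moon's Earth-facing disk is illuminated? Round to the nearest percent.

Elongation θ = 360° × 2.5/29.5 ≈ 30.5°.
cos 30.5° = 0.862, so f = (1 − 0.862)/2 = 0.069, so 7%.

7%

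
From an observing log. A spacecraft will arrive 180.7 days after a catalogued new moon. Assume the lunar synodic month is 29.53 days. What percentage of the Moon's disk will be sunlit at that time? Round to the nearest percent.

13%

Reduce mod P: 180.7 − 6×29.53 = 3.52 d into the current lunation.
Phase angle: θ = 360°·(3.52 d)/(29.53 d) = 42.9°.
With cos θ = 0.732, the lit fraction is (1 − 0.732)/2 ≈ 0.134, so 13%.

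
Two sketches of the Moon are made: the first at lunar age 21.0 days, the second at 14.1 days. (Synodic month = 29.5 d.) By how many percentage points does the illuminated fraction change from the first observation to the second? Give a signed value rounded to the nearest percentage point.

+38 percentage points

First observation: θ = 360°·21.0/29.5 = 256.3°, so f = 0.619.
Second observation: θ = 172.1°, f = 0.995.
Δf = 0.995 − 0.619 = +0.377, i.e. +38 pp.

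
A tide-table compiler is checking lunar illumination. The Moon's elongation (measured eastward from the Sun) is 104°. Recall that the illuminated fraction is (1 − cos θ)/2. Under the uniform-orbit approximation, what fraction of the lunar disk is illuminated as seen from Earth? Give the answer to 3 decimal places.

0.621

cos 104° = (-0.242), so f = (1 − (-0.242))/2 = 0.621.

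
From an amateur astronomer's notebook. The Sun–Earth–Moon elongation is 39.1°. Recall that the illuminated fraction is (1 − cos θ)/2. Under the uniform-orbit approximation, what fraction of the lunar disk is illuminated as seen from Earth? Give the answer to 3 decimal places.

0.112

f = (1 − cos 39.1°)/2 = (1 − 0.776)/2 ≈ 0.112.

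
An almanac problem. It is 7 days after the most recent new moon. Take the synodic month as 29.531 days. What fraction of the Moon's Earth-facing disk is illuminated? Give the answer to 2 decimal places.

0.46

Phase angle: θ = 360°·(7 d)/(29.531 d) = 85.3°.
cos 85.3° = 0.081, so f = (1 − 0.081)/2 = 0.459.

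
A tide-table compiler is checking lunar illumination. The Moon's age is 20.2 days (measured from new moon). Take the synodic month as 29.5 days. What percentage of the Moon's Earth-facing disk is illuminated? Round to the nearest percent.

70%

Elongation θ = 360° × 20.2/29.5 ≈ 246.5°.
Illuminated fraction = (1 − cos 246.5°)/2 = (1 − (-0.399))/2 ≈ 0.699, so 70%.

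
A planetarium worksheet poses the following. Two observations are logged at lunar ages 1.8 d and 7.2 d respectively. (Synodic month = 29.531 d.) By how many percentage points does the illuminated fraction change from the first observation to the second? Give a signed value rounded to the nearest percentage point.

+44 percentage points

θ₁ = 360° × 1.8/29.531 = 21.9°, f₁ = (1 − cos θ₁)/2 = 0.036.
θ₂ = 360° × 7.2/29.531 = 87.8°, f₂ = (1 − cos θ₂)/2 = 0.481.
Change = f₂ − f₁ = +0.444 → +44 percentage points.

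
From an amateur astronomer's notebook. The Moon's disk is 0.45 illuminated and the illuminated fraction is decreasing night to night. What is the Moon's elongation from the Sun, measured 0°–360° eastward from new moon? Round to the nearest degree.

Invert f = (1 − cos θ)/2 to get cos θ = 1 − 2(0.45) = 0.100, hence θ₀ = arccos 0.100 = 84.3°.
Waning ⇒ past full, so θ = 360° − 84.3° = 275.7°.

276°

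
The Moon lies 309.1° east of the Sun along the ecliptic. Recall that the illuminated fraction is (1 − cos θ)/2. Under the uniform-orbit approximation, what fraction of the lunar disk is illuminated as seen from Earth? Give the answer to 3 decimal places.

Half-versine of 309.1°: (1 − 0.631)/2 = 0.185.

0.185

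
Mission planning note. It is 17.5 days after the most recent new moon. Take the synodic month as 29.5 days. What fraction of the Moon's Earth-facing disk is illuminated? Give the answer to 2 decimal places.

0.92

Elongation θ = 360° × 17.5/29.5 ≈ 213.6°.
Illuminated fraction = (1 − cos 213.6°)/2 = (1 − (-0.833))/2 ≈ 0.917.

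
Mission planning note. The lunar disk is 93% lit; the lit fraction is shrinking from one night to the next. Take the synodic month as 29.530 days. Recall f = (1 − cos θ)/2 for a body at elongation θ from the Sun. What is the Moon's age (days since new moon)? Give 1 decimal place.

cos θ = 1 − 2f = -0.860, giving a principal value of 149.3°.
A waning Moon lies in 180°–360°, so θ = 360° − 149.3° = 210.7°.
Age = 29.530 × 210.7°/360° ≈ 17.28 days.

17.3 days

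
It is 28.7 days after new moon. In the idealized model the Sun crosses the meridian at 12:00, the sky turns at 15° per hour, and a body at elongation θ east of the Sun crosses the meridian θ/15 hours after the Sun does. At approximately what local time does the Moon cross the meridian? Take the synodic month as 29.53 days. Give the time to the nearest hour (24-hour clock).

The Moon has covered 28.7/29.53 of its cycle, so θ ≈ 360° × 28.7/29.53 = 349.9°.
At 15° of sky rotation per hour, 349.9° corresponds to a 23.33 h lag.
12:00 + 23.33 h ≈ 11:20 → 11:00 to the nearest hour.

11:00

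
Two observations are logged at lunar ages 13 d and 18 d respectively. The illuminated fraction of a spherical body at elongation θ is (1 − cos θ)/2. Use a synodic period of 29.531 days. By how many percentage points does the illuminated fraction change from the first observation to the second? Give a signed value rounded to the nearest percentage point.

θ₁ = 360° × 13/29.531 = 158.5°, f₁ = (1 − cos θ₁)/2 = 0.965.
θ₂ = 360° × 18/29.531 = 219.4°, f₂ = (1 − cos θ₂)/2 = 0.886.
Change = f₂ − f₁ = -0.079 → -8 percentage points.

-8 pp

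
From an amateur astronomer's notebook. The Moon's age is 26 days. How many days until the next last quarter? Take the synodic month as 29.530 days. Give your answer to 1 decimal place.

Last quarter occurs at elongation 270°, i.e. at age 29.530 × 270/360 = 22.148 d.
Already past this cycle's last quarter; the next is at 22.148 + 29.530 = 51.678 d, so 51.678 − 26 = 25.678 days.

25.7 days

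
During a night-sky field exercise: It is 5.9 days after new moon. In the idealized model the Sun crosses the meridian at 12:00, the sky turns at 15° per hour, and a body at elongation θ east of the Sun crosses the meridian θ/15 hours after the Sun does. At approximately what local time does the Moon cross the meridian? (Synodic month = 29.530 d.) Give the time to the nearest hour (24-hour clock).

17:00

Elongation θ = 360° × 5.9/29.530 ≈ 71.9°.
Delay after the Sun = 71.9° / (15°/h) ≈ 4.80 h.
12:00 + 4.80 h ≈ 16:48 → 17:00 to the nearest hour.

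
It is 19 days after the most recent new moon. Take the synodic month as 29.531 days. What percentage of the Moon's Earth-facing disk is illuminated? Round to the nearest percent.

Elongation θ = 360° × 19/29.531 ≈ 231.6°.
cos 231.6° = (-0.621), so f = (1 − (-0.621))/2 = 0.810, so 81%.

81%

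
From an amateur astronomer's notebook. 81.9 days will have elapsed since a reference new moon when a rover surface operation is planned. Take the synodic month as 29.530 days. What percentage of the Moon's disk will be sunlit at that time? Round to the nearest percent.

43%

81.9 d spans 2 complete synodic months (2 × 29.530 = 59.06 d) plus 22.84 d.
Elongation θ = 360° × 22.84/29.530 ≈ 278.4°.
Illuminated fraction = (1 − cos 278.4°)/2 = (1 − 0.147)/2 ≈ 0.427, so 43%.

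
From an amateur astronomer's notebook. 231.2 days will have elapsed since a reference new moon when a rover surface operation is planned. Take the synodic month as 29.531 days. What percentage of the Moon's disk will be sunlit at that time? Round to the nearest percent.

231.2 d spans 7 complete synodic months (7 × 29.531 = 206.72 d) plus 24.48 d.
Phase angle: θ = 360°·(24.48 d)/(29.531 d) = 298.5°.
Illuminated fraction = (1 − cos 298.5°)/2 = (1 − 0.477)/2 ≈ 0.262, so 26%.

26%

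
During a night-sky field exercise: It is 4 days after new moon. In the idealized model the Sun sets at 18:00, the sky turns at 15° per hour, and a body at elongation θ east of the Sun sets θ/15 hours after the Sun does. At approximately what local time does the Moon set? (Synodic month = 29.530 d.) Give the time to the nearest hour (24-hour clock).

21:00

Elongation θ = 360° × 4/29.530 ≈ 48.8°.
The Moon trails the Sun by θ/15 = 48.8/15 ≈ 3.25 hours.
18:00 + 3.25 h ≈ 21:15 → 21:00 to the nearest hour.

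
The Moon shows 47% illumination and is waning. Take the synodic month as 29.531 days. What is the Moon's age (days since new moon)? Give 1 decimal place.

22.4 days

cos θ = 1 − 2f = 0.060, giving a principal value of 86.6°.
A waning Moon lies in 180°–360°, so θ = 360° − 86.6° = 273.4°.
That fraction of the synodic month is 273.4/360 × 29.531 d ≈ 22.43 d.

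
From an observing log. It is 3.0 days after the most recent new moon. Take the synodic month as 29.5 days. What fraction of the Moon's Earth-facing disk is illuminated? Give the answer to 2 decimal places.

0.10

The Moon has covered 3.0/29.5 of its cycle, so θ ≈ 360° × 3.0/29.5 = 36.6°.
cos 36.6° = 0.803, so f = (1 − 0.803)/2 = 0.099.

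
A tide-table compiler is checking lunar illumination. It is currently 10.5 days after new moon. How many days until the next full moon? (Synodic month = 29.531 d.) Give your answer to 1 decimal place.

4.3 days

Full moon is 0.5 of the way through the cycle: age 0.5 × 29.531 = 14.765 d.
That is 14.765 − 10.5 = 4.265 days ahead.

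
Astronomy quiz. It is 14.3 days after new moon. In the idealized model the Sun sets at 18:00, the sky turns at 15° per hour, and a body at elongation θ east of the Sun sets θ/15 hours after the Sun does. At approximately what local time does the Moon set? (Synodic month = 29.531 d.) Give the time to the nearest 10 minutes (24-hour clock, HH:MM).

05:40

Elongation θ = 360° × 14.3/29.531 ≈ 174.3°.
The Moon trails the Sun by θ/15 = 174.3/15 ≈ 11.62 hours.
18:00 + 11.622 h ≈ 05:37 → 05:40 to the nearest ten minutes.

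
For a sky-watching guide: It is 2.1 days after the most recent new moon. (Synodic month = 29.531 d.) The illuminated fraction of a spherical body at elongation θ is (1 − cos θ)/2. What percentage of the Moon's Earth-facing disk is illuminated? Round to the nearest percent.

5%

Elongation θ = 360° × 2.1/29.531 ≈ 25.6°.
cos 25.6° = 0.902, so f = (1 − 0.902)/2 = 0.049, so 5%.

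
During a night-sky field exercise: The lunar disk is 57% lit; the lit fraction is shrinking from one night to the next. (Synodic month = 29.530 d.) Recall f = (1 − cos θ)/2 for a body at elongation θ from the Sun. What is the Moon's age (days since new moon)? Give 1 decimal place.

cos θ = 1 − 2f = -0.140, giving a principal value of 98.0°.
A waning Moon lies in 180°–360°, so θ = 360° − 98.0° = 262.0°.
That fraction of the synodic month is 262.0/360 × 29.530 d ≈ 21.49 d.

21.5 days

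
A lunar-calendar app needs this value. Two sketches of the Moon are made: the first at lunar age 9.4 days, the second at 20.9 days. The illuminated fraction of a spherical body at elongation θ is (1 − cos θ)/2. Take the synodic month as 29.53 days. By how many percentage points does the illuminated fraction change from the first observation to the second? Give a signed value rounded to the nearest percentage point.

First observation: θ = 360°·9.4/29.53 = 114.6°, so f = 0.708.
Second observation: θ = 254.8°, f = 0.631.
Δf = 0.631 − 0.708 = -0.077, i.e. -8 pp.

-8 pp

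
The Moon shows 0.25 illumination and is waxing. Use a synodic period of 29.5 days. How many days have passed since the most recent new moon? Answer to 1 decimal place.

Invert f = (1 − cos θ)/2 to get cos θ = 1 − 2(0.25) = 0.500, hence θ₀ = arccos 0.500 = 60.0°.
Waxing ⇒ before full, so θ = 60.0°.
That fraction of the synodic month is 60.0/360 × 29.5 d ≈ 4.92 d.

4.9 days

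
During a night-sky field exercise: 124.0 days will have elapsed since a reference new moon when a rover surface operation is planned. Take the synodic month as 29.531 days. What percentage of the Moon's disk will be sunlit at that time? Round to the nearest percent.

Reduce mod P: 124.0 − 4×29.531 = 5.88 d into the current lunation.
Phase angle: θ = 360°·(5.88 d)/(29.531 d) = 71.6°.
Illuminated fraction = (1 − cos 71.6°)/2 = (1 − 0.315)/2 ≈ 0.342, so 34%.

34%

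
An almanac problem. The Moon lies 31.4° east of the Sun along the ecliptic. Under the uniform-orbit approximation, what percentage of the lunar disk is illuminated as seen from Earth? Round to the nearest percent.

f = (1 − cos 31.4°)/2 = (1 − 0.854)/2 ≈ 0.073, i.e. 7%.

7%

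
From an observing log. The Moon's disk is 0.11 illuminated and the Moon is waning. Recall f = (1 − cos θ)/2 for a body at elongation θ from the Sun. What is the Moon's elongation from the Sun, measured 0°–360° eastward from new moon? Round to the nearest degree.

321°

From f = (1 − cos θ)/2: cos θ = 1 − 2×0.11 = 0.780; arccos → 38.7°.
Waning ⇒ past full, so θ = 360° − 38.7° = 321.3°.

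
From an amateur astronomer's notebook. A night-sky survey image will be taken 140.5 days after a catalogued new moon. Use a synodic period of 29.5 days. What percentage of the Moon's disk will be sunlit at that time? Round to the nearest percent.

46%

140.5 d spans 4 complete synodic months (4 × 29.5 = 118.00 d) plus 22.50 d.
Phase angle: θ = 360°·(22.50 d)/(29.5 d) = 274.6°.
With cos θ = 0.080, the lit fraction is (1 − 0.080)/2 ≈ 0.460, so 46%.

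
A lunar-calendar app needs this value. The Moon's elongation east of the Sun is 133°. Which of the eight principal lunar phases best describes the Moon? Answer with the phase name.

waxing gibbous

The waxing gibbous sector spans roughly 112°–158°; 133° falls inside it.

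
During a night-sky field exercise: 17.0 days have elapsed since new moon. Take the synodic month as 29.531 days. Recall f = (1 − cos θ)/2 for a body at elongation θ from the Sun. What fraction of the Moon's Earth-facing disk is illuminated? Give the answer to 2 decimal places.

0.94

Elongation θ = 360° × 17.0/29.531 ≈ 207.2°.
cos 207.2° = (-0.889), so f = (1 − (-0.889))/2 = 0.945.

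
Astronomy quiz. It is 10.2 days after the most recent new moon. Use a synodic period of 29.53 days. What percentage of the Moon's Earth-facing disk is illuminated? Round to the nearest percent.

The Moon has covered 10.2/29.53 of its cycle, so θ ≈ 360° × 10.2/29.53 = 124.3°.
With cos θ = (-0.564), the lit fraction is (1 − (-0.564))/2 ≈ 0.782, so 78%.

78%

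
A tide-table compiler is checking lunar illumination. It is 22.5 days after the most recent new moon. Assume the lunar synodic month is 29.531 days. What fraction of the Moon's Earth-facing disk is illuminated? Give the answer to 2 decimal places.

0.46

Phase angle: θ = 360°·(22.5 d)/(29.531 d) = 274.3°.
Illuminated fraction = (1 − cos 274.3°)/2 = (1 − 0.075)/2 ≈ 0.463.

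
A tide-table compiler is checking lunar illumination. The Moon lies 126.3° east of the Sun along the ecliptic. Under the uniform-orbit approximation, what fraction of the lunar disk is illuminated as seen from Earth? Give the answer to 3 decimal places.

0.796

Half-versine of 126.3°: (1 − (-0.592))/2 = 0.796.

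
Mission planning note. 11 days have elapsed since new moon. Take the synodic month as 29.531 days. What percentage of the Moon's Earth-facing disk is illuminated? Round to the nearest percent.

Phase angle: θ = 360°·(11 d)/(29.531 d) = 134.1°.
Illuminated fraction = (1 − cos 134.1°)/2 = (1 − (-0.696))/2 ≈ 0.848, so 85%.

85%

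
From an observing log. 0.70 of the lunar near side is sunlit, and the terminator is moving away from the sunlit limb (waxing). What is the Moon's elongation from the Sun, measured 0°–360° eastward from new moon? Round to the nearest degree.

114°

cos θ = 1 − 2f = -0.400, giving a principal value of 113.6°.
Before full moon the principal value applies: θ = 113.6°.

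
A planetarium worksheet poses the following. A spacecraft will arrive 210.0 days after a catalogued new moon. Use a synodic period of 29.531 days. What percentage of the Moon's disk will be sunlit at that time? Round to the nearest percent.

210.0/29.531 = 7.111 lunations, so 7 complete cycles and 3.28 d into the next.
The Moon has covered 3.28/29.531 of its cycle, so θ ≈ 360° × 3.28/29.531 = 40.0°.
cos 40.0° = 0.766, so f = (1 − 0.766)/2 = 0.117, so 12%.

12%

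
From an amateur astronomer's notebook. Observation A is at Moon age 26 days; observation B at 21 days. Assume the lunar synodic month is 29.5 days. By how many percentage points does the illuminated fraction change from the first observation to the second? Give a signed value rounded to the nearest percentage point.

θ₁ = 360° × 26/29.5 = 317.3°, f₁ = (1 − cos θ₁)/2 = 0.133.
θ₂ = 360° × 21/29.5 = 256.3°, f₂ = (1 − cos θ₂)/2 = 0.619.
Change = f₂ − f₁ = +0.486 → +49 percentage points.

+49 percentage points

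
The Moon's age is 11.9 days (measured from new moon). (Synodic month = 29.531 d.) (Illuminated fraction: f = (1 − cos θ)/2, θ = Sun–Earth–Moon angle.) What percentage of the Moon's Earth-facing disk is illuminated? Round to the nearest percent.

91%

The Moon has covered 11.9/29.531 of its cycle, so θ ≈ 360° × 11.9/29.531 = 145.1°.
cos 145.1° = (-0.820), so f = (1 − (-0.820))/2 = 0.910, so 91%.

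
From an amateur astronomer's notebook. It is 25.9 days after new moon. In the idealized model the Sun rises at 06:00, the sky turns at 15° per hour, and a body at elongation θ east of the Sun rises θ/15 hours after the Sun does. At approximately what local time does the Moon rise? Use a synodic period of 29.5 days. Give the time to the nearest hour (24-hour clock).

03:00

Phase angle: θ = 360°·(25.9 d)/(29.5 d) = 316.1°.
The Moon trails the Sun by θ/15 = 316.1/15 ≈ 21.07 hours.
06:00 + 21.07 h ≈ 03:04 → 03:00 to the nearest hour.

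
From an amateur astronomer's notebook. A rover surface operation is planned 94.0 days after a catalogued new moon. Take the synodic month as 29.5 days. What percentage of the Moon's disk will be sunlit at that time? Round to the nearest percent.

31%

Reduce mod P: 94.0 − 3×29.5 = 5.50 d into the current lunation.
The Moon has covered 5.50/29.5 of its cycle, so θ ≈ 360° × 5.50/29.5 = 67.1°.
cos 67.1° = 0.389, so f = (1 − 0.389)/2 = 0.306, so 31%.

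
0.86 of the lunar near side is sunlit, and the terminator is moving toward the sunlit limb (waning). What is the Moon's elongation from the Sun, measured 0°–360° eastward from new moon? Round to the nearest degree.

224°

cos θ = 1 − 2f = -0.720, giving a principal value of 136.1°.
Since the Moon is past full (waning), take the reflex angle: θ = 360° − 136.1° = 223.9°.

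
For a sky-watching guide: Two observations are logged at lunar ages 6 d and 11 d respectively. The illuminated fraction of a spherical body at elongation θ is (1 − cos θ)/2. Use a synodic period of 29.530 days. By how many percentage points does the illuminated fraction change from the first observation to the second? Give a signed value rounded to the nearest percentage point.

+49 pp

First observation: θ = 360°·6/29.530 = 73.1°, so f = 0.355.
Second observation: θ = 134.1°, f = 0.848.
Δf = 0.848 − 0.355 = +0.493, i.e. +49 pp.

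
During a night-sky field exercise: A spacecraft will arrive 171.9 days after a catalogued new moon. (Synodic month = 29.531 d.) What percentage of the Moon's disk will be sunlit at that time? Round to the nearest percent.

171.9/29.531 = 5.821 lunations, so 5 complete cycles and 24.25 d into the next.
The Moon has covered 24.25/29.531 of its cycle, so θ ≈ 360° × 24.25/29.531 = 295.6°.
cos 295.6° = 0.431, so f = (1 − 0.431)/2 = 0.284, so 28%.

28%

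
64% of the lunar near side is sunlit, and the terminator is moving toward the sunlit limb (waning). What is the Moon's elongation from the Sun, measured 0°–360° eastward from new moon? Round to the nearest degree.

254°

cos θ = 1 − 2f = -0.280, giving a principal value of 106.3°.
Since the Moon is past full (waning), take the reflex angle: θ = 360° − 106.3° = 253.7°.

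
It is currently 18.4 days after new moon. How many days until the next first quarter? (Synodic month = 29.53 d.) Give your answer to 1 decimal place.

18.5 days

First quarter is 0.25 of the way through the cycle: age 0.25 × 29.53 = 7.383 d.
Already past this cycle's first quarter; the next is at 7.383 + 29.53 = 36.913 d, so 36.913 − 18.4 = 18.513 days.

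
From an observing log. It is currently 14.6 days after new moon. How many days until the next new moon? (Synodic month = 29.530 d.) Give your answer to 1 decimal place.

The next new moon completes the synodic month: 29.530 − 14.6 = 14.930 days.

14.9 days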